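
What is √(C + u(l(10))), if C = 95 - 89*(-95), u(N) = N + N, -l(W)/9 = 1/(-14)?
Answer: 9*√5173/7 ≈ 92.473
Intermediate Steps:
l(W) = 9/14 (l(W) = -9/(-14) = -9*(-1/14) = 9/14)
u(N) = 2*N
C = 8550 (C = 95 + 8455 = 8550)
√(C + u(l(10))) = √(8550 + 2*(9/14)) = √(8550 + 9/7) = √(59859/7) = 9*√5173/7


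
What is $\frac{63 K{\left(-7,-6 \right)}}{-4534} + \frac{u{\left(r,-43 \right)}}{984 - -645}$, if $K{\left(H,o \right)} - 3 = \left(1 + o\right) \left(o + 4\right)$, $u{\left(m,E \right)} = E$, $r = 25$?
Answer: $- \frac{1529113}{7385886} \approx -0.20703$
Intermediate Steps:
$K{\left(H,o \right)} = 3 + \left(1 + o\right) \left(4 + o\right)$ ($K{\left(H,o \right)} = 3 + \left(1 + o\right) \left(o + 4\right) = 3 + \left(1 + o\right) \left(4 + o\right)$)
$\frac{63 K{\left(-7,-6 \right)}}{-4534} + \frac{u{\left(r,-43 \right)}}{984 - -645} = \frac{63 \left(7 + \left(-6\right)^{2} + 5 \left(-6\right)\right)}{-4534} - \frac{43}{984 - -645} = 63 \left(7 + 36 - 30\right) \left(- \frac{1}{4534}\right) - \frac{43}{984 + 645} = 63 \cdot 13 \left(- \frac{1}{4534}\right) - \frac{43}{1629} = 819 \left(- \frac{1}{4534}\right) - \frac{43}{1629} = - \frac{819}{4534} - \frac{43}{1629} = - \frac{1529113}{7385886}$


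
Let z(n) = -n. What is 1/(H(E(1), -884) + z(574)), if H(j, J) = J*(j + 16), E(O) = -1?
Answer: -1/13834 ≈ -7.2286e-5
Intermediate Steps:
H(j, J) = J*(16 + j)
1/(H(E(1), -884) + z(574)) = 1/(-884*(16 - 1) - 1*574) = 1/(-884*15 - 574) = 1/(-13260 - 574) = 1/(-13834) = -1/13834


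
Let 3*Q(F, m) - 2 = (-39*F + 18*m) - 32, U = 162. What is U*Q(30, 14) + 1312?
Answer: -49880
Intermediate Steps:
Q(F, m) = -10 - 13*F + 6*m (Q(F, m) = 2/3 + ((-39*F + 18*m) - 32)/3 = 2/3 + (-32 - 39*F + 18*m)/3 = 2/3 + (-32/3 - 13*F + 6*m) = -10 - 13*F + 6*m)
U*Q(30, 14) + 1312 = 162*(-10 - 13*30 + 6*14) + 1312 = 162*(-10 - 390 + 84) + 1312 = 162*(-316) + 1312 = -51192 + 1312 = -49880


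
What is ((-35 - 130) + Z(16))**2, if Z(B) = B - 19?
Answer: 28224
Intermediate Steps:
Z(B) = -19 + B
((-35 - 130) + Z(16))**2 = ((-35 - 130) + (-19 + 16))**2 = (-165 - 3)**2 = (-168)**2 = 28224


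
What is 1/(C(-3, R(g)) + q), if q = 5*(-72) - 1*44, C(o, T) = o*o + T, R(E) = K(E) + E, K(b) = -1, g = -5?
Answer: -1/401 ≈ -0.0024938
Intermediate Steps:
R(E) = -1 + E
C(o, T) = T + o**2 (C(o, T) = o**2 + T = T + o**2)
q = -404 (q = -360 - 44 = -404)
1/(C(-3, R(g)) + q) = 1/(((-1 - 5) + (-3)**2) - 404) = 1/((-6 + 9) - 404) = 1/(3 - 404) = 1/(-401) = -1/401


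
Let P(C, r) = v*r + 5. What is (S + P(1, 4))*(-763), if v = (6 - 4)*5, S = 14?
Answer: -45017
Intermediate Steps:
v = 10 (v = 2*5 = 10)
P(C, r) = 5 + 10*r (P(C, r) = 10*r + 5 = 5 + 10*r)
(S + P(1, 4))*(-763) = (14 + (5 + 10*4))*(-763) = (14 + (5 + 40))*(-763) = (14 + 45)*(-763) = 59*(-763) = -45017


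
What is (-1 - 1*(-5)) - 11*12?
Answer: -128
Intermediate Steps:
(-1 - 1*(-5)) - 11*12 = (-1 + 5) - 132 = 4 - 132 = -128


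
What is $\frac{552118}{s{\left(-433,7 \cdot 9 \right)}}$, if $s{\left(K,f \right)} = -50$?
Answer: $- \frac{276059}{25} \approx -11042.0$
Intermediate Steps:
$\frac{552118}{s{\left(-433,7 \cdot 9 \right)}} = \frac{552118}{-50} = 552118 \left(- \frac{1}{50}\right) = - \frac{276059}{25}$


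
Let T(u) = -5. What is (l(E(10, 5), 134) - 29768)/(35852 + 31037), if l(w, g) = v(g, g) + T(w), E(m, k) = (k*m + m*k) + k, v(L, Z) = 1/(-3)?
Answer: -89320/200667 ≈ -0.44512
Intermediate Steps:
v(L, Z) = -⅓
E(m, k) = k + 2*k*m (E(m, k) = (k*m + k*m) + k = 2*k*m + k = k + 2*k*m)
l(w, g) = -16/3 (l(w, g) = -⅓ - 5 = -16/3)
(l(E(10, 5), 134) - 29768)/(35852 + 31037) = (-16/3 - 29768)/(35852 + 31037) = -89320/3/66889 = -89320/3*1/66889 = -89320/200667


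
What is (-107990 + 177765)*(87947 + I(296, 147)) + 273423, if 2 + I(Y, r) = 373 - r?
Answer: 6152404948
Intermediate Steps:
I(Y, r) = 371 - r (I(Y, r) = -2 + (373 - r) = 371 - r)
(-107990 + 177765)*(87947 + I(296, 147)) + 273423 = (-107990 + 177765)*(87947 + (371 - 1*147)) + 273423 = 69775*(87947 + (371 - 147)) + 273423 = 69775*(87947 + 224) + 273423 = 69775*88171 + 273423 = 6152131525 + 273423 = 6152404948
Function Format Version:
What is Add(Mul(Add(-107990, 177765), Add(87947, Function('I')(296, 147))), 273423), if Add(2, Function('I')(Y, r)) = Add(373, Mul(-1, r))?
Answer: 6152404948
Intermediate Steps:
Function('I')(Y, r) = Add(371, Mul(-1, r)) (Function('I')(Y, r) = Add(-2, Add(373, Mul(-1, r))) = Add(371, Mul(-1, r)))
Add(Mul(Add(-107990, 177765), Add(87947, Function('I')(296, 147))), 273423) = Add(Mul(Add(-107990, 177765), Add(87947, Add(371, Mul(-1, 147)))), 273423) = Add(Mul(69775, Add(87947, Add(371, -147))), 273423) = Add(Mul(69775, Add(87947, 224)), 273423) = Add(Mul(69775, 88171), 273423) = Add(6152131525, 273423) = 6152404948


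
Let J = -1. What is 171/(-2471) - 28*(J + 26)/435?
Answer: -360817/214977 ≈ -1.6784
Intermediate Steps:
171/(-2471) - 28*(J + 26)/435 = 171/(-2471) - 28*(-1 + 26)/435 = 171*(-1/2471) - 28*25*(1/435) = -171/2471 - 700*1/435 = -171/2471 - 140/87 = -360817/214977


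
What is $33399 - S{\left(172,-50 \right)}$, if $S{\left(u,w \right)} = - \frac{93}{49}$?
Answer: $\frac{1636644}{49} \approx 33401.0$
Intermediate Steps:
$S{\left(u,w \right)} = - \frac{93}{49}$ ($S{\left(u,w \right)} = \left(-93\right) \frac{1}{49} = - \frac{93}{49}$)
$33399 - S{\left(172,-50 \right)} = 33399 - - \frac{93}{49} = 33399 + \frac{93}{49} = \frac{1636644}{49}$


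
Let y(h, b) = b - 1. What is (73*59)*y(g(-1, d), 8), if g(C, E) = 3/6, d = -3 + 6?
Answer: 30149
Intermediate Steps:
d = 3
g(C, E) = 1/2 (g(C, E) = 3*(1/6) = 1/2)
y(h, b) = -1 + b
(73*59)*y(g(-1, d), 8) = (73*59)*(-1 + 8) = 4307*7 = 30149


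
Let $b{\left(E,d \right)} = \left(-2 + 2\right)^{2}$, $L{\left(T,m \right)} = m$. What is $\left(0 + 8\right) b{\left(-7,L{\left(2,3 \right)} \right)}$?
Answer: $0$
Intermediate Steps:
$b{\left(E,d \right)} = 0$ ($b{\left(E,d \right)} = 0^{2} = 0$)
$\left(0 + 8\right) b{\left(-7,L{\left(2,3 \right)} \right)} = \left(0 + 8\right) 0 = 8 \cdot 0 = 0$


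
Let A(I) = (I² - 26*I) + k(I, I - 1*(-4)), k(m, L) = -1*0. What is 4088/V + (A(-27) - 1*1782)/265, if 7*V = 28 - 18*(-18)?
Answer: 932461/11660 ≈ 79.971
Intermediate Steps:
k(m, L) = 0
A(I) = I² - 26*I (A(I) = (I² - 26*I) + 0 = I² - 26*I)
V = 352/7 (V = (28 - 18*(-18))/7 = (28 + 324)/7 = (⅐)*352 = 352/7 ≈ 50.286)
4088/V + (A(-27) - 1*1782)/265 = 4088/(352/7) + (-27*(-26 - 27) - 1*1782)/265 = 4088*(7/352) + (-27*(-53) - 1782)*(1/265) = 3577/44 + (1431 - 1782)*(1/265) = 3577/44 - 351*1/265 = 3577/44 - 351/265 = 932461/11660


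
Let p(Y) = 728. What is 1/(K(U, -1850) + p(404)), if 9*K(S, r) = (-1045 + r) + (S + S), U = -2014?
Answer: -9/371 ≈ -0.024259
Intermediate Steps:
K(S, r) = -1045/9 + r/9 + 2*S/9 (K(S, r) = ((-1045 + r) + (S + S))/9 = ((-1045 + r) + 2*S)/9 = (-1045 + r + 2*S)/9 = -1045/9 + r/9 + 2*S/9)
1/(K(U, -1850) + p(404)) = 1/((-1045/9 + (⅑)*(-1850) + (2/9)*(-2014)) + 728) = 1/((-1045/9 - 1850/9 - 4028/9) + 728) = 1/(-6923/9 + 728) = 1/(-371/9) = -9/371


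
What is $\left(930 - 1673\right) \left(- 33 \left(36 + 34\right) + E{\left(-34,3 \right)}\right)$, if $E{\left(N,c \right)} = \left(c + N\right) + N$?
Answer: $1764625$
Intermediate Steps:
$E{\left(N,c \right)} = c + 2 N$ ($E{\left(N,c \right)} = \left(N + c\right) + N = c + 2 N$)
$\left(930 - 1673\right) \left(- 33 \left(36 + 34\right) + E{\left(-34,3 \right)}\right) = \left(930 - 1673\right) \left(- 33 \left(36 + 34\right) + \left(3 + 2 \left(-34\right)\right)\right) = - 743 \left(\left(-33\right) 70 + \left(3 - 68\right)\right) = - 743 \left(-2310 - 65\right) = \left(-743\right) \left(-2375\right) = 1764625$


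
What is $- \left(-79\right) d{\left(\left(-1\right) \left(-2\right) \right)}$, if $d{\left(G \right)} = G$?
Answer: $158$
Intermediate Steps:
$- \left(-79\right) d{\left(\left(-1\right) \left(-2\right) \right)} = - \left(-79\right) \left(\left(-1\right) \left(-2\right)\right) = - \left(-79\right) 2 = \left(-1\right) \left(-158\right) = 158$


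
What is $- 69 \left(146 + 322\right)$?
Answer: $-32292$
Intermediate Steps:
$- 69 \left(146 + 322\right) = \left(-69\right) 468 = -32292$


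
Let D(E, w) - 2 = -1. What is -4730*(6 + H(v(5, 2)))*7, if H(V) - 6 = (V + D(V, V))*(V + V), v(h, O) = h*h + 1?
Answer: -46883760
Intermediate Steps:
D(E, w) = 1 (D(E, w) = 2 - 1 = 1)
v(h, O) = 1 + h² (v(h, O) = h² + 1 = 1 + h²)
H(V) = 6 + 2*V*(1 + V) (H(V) = 6 + (V + 1)*(V + V) = 6 + (1 + V)*(2*V) = 6 + 2*V*(1 + V))
-4730*(6 + H(v(5, 2)))*7 = -4730*(6 + (6 + 2*(1 + 5²) + 2*(1 + 5²)²))*7 = -4730*(6 + (6 + 2*(1 + 25) + 2*(1 + 25)²))*7 = -4730*(6 + (6 + 2*26 + 2*26²))*7 = -4730*(6 + (6 + 52 + 2*676))*7 = -4730*(6 + (6 + 52 + 1352))*7 = -4730*(6 + 1410)*7 = -6697680*7 = -4730*9912 = -46883760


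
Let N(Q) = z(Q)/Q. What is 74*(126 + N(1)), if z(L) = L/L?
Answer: 9398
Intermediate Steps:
z(L) = 1
N(Q) = 1/Q
74*(126 + N(1)) = 74*(126 + 1/1) = 74*(126 + 1) = 74*127 = 9398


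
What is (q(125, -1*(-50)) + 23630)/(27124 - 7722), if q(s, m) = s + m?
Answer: 23805/19402 ≈ 1.2269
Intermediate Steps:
q(s, m) = m + s
(q(125, -1*(-50)) + 23630)/(27124 - 7722) = ((-1*(-50) + 125) + 23630)/(27124 - 7722) = ((50 + 125) + 23630)/19402 = (175 + 23630)*(1/19402) = 23805*(1/19402) = 23805/19402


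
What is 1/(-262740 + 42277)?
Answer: -1/220463 ≈ -4.5359e-6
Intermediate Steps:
1/(-262740 + 42277) = 1/(-220463) = -1/220463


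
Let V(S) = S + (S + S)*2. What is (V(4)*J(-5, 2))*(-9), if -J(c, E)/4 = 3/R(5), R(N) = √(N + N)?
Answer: 216*√10 ≈ 683.05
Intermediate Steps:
R(N) = √2*√N (R(N) = √(2*N) = √2*√N)
J(c, E) = -6*√10/5 (J(c, E) = -12/(√2*√5) = -12/(√10) = -12*√10/10 = -6*√10/5)
V(S) = 5*S (V(S) = S + (2*S)*2 = S + 4*S = 5*S)
(V(4)*J(-5, 2))*(-9) = ((5*4)*(-6*√10/5))*(-9) = (20*(-6*√10/5))*(-9) = -24*√10*(-9) = 216*√10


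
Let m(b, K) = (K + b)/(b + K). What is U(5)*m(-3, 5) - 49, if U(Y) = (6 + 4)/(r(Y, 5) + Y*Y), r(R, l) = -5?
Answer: -97/2 ≈ -48.500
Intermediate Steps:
U(Y) = 10/(-5 + Y²) (U(Y) = (6 + 4)/(-5 + Y*Y) = 10/(-5 + Y²))
m(b, K) = 1 (m(b, K) = (K + b)/(K + b) = 1)
U(5)*m(-3, 5) - 49 = (10/(-5 + 5²))*1 - 49 = (10/(-5 + 25))*1 - 49 = (10/20)*1 - 49 = (10*(1/20))*1 - 49 = (½)*1 - 49 = ½ - 49 = -97/2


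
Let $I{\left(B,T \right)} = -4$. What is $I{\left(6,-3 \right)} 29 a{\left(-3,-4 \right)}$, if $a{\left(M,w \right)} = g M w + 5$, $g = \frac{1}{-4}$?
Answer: $-232$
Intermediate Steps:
$g = - \frac{1}{4} \approx -0.25$
$a{\left(M,w \right)} = 5 - \frac{M w}{4}$ ($a{\left(M,w \right)} = - \frac{M}{4} w + 5 = - \frac{M w}{4} + 5 = 5 - \frac{M w}{4}$)
$I{\left(6,-3 \right)} 29 a{\left(-3,-4 \right)} = \left(-4\right) 29 \left(5 - \left(- \frac{3}{4}\right) \left(-4\right)\right) = - 116 \left(5 - 3\right) = \left(-116\right) 2 = -232$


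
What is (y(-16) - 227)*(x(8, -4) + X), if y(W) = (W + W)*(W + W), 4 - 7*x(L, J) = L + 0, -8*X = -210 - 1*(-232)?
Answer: -74121/28 ≈ -2647.2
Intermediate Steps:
X = -11/4 (X = -(-210 - 1*(-232))/8 = -(-210 + 232)/8 = -⅛*22 = -11/4 ≈ -2.7500)
x(L, J) = 4/7 - L/7 (x(L, J) = 4/7 - (L + 0)/7 = 4/7 - L/7)
y(W) = 4*W² (y(W) = (2*W)*(2*W) = 4*W²)
(y(-16) - 227)*(x(8, -4) + X) = (4*(-16)² - 227)*((4/7 - ⅐*8) - 11/4) = (4*256 - 227)*((4/7 - 8/7) - 11/4) = (1024 - 227)*(-4/7 - 11/4) = 797*(-93/28) = -74121/28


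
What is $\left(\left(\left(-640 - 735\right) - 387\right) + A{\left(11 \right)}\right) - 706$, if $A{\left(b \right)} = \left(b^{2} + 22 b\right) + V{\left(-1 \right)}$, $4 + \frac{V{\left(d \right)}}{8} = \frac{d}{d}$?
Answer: $-2129$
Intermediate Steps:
$V{\left(d \right)} = -24$ ($V{\left(d \right)} = -32 + 8 \frac{d}{d} = -32 + 8 \cdot 1 = -32 + 8 = -24$)
$A{\left(b \right)} = -24 + b^{2} + 22 b$ ($A{\left(b \right)} = \left(b^{2} + 22 b\right) - 24 = -24 + b^{2} + 22 b$)
$\left(\left(\left(-640 - 735\right) - 387\right) + A{\left(11 \right)}\right) - 706 = \left(\left(\left(-640 - 735\right) - 387\right) + \left(-24 + 11^{2} + 22 \cdot 11\right)\right) - 706 = \left(\left(-1375 - 387\right) + \left(-24 + 121 + 242\right)\right) - 706 = \left(-1762 + 339\right) - 706 = -1423 - 706 = -2129$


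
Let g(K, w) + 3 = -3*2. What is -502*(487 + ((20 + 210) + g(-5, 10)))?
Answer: -355416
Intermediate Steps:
g(K, w) = -9 (g(K, w) = -3 - 3*2 = -3 - 6 = -9)
-502*(487 + ((20 + 210) + g(-5, 10))) = -502*(487 + ((20 + 210) - 9)) = -502*(487 + (230 - 9)) = -502*(487 + 221) = -502*708 = -355416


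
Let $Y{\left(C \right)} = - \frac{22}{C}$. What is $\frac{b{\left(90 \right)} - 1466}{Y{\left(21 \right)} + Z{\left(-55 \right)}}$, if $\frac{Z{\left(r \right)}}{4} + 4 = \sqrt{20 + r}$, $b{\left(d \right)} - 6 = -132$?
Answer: $\frac{2992164}{93781} + \frac{702072 i \sqrt{35}}{93781} \approx 31.906 + 44.289 i$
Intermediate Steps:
$b{\left(d \right)} = -126$ ($b{\left(d \right)} = 6 - 132 = -126$)
$Z{\left(r \right)} = -16 + 4 \sqrt{20 + r}$
$\frac{b{\left(90 \right)} - 1466}{Y{\left(21 \right)} + Z{\left(-55 \right)}} = \frac{-126 - 1466}{- \frac{22}{21} - \left(16 - 4 \sqrt{20 - 55}\right)} = - \frac{1592}{\left(-22\right) \frac{1}{21} - \left(16 - 4 \sqrt{-35}\right)} = - \frac{1592}{- \frac{22}{21} - \left(16 - 4 i \sqrt{35}\right)} = - \frac{1592}{- \frac{358}{21} + 4 i \sqrt{35}}$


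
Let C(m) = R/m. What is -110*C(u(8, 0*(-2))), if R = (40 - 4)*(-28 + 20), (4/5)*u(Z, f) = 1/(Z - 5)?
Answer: 76032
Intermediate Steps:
u(Z, f) = 5/(4*(-5 + Z)) (u(Z, f) = 5/(4*(Z - 5)) = 5/(4*(-5 + Z)))
R = -288 (R = 36*(-8) = -288)
C(m) = -288/m
-110*C(u(8, 0*(-2))) = -(-31680)/(5/(4*(-5 + 8))) = -(-31680)/((5/4)/3) = -(-31680)/((5/4)*(1/3)) = -(-31680)/5/12 = -(-31680)*12/5 = -110*(-3456/5) = 76032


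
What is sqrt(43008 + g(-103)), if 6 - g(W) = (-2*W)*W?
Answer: 2*sqrt(16058) ≈ 253.44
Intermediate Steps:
g(W) = 6 + 2*W**2 (g(W) = 6 - (-2*W)*W = 6 - (-2)*W**2 = 6 + 2*W**2)
sqrt(43008 + g(-103)) = sqrt(43008 + (6 + 2*(-103)**2)) = sqrt(43008 + (6 + 2*10609)) = sqrt(43008 + (6 + 21218)) = sqrt(43008 + 21224) = sqrt(64232) = 2*sqrt(16058)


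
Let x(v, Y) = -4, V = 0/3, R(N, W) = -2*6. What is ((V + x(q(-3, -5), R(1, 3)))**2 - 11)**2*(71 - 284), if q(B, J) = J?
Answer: -5325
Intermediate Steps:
R(N, W) = -12
V = 0 (V = 0*(1/3) = 0)
((V + x(q(-3, -5), R(1, 3)))**2 - 11)**2*(71 - 284) = ((0 - 4)**2 - 11)**2*(71 - 284) = ((-4)**2 - 11)**2*(-213) = (16 - 11)**2*(-213) = 5**2*(-213) = 25*(-213) = -5325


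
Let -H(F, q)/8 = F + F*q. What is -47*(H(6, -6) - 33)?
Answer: -9729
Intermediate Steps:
H(F, q) = -8*F - 8*F*q (H(F, q) = -8*(F + F*q) = -8*F - 8*F*q)
-47*(H(6, -6) - 33) = -47*(-8*6*(1 - 6) - 33) = -47*(-8*6*(-5) - 33) = -47*(240 - 33) = -47*207 = -9729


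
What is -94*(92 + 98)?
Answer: -17860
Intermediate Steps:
-94*(92 + 98) = -94*190 = -17860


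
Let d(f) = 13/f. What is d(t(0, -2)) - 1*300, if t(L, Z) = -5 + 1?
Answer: -1213/4 ≈ -303.25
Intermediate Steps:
t(L, Z) = -4
d(t(0, -2)) - 1*300 = 13/(-4) - 1*300 = 13*(-¼) - 300 = -13/4 - 300 = -1213/4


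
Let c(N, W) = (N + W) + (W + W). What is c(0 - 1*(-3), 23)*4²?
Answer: 1152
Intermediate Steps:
c(N, W) = N + 3*W (c(N, W) = (N + W) + 2*W = N + 3*W)
c(0 - 1*(-3), 23)*4² = ((0 - 1*(-3)) + 3*23)*4² = ((0 + 3) + 69)*16 = (3 + 69)*16 = 72*16 = 1152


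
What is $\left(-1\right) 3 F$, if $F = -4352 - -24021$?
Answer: $-59007$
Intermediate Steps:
$F = 19669$ ($F = -4352 + 24021 = 19669$)
$\left(-1\right) 3 F = \left(-1\right) 3 \cdot 19669 = \left(-3\right) 19669 = -59007$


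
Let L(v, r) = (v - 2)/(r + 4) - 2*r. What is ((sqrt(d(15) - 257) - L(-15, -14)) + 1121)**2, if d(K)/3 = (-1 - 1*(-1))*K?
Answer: 119067869/100 + 10913*I*sqrt(257)/5 ≈ 1.1907e+6 + 34990.0*I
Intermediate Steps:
d(K) = 0 (d(K) = 3*((-1 - 1*(-1))*K) = 3*((-1 + 1)*K) = 3*(0*K) = 3*0 = 0)
L(v, r) = -2*r + (-2 + v)/(4 + r) (L(v, r) = (-2 + v)/(4 + r) - 2*r = -2*r + (-2 + v)/(4 + r))
((sqrt(d(15) - 257) - L(-15, -14)) + 1121)**2 = ((sqrt(0 - 257) - (-2 - 15 - 8*(-14) - 2*(-14)**2)/(4 - 14)) + 1121)**2 = ((sqrt(-257) - (-2 - 15 + 112 - 2*196)/(-10)) + 1121)**2 = ((I*sqrt(257) - (-1)*(-2 - 15 + 112 - 392)/10) + 1121)**2 = ((I*sqrt(257) - (-1)*(-297)/10) + 1121)**2 = ((I*sqrt(257) - 1*297/10) + 1121)**2 = ((I*sqrt(257) - 297/10) + 1121)**2 = ((-297/10 + I*sqrt(257)) + 1121)**2 = (10913/10 + I*sqrt(257))**2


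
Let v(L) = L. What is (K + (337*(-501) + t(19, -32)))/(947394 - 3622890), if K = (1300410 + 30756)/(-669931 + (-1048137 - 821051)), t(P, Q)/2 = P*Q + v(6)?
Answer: 143918555015/2264467576008 ≈ 0.063555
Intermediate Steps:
t(P, Q) = 12 + 2*P*Q (t(P, Q) = 2*(P*Q + 6) = 2*(6 + P*Q) = 12 + 2*P*Q)
K = -443722/846373 (K = 1331166/(-669931 - 1869188) = 1331166/(-2539119) = 1331166*(-1/2539119) = -443722/846373 ≈ -0.52426)
(K + (337*(-501) + t(19, -32)))/(947394 - 3622890) = (-443722/846373 + (337*(-501) + (12 + 2*19*(-32))))/(947394 - 3622890) = (-443722/846373 + (-168837 + (12 - 1216)))/(-2675496) = (-443722/846373 + (-168837 - 1204))*(-1/2675496) = (-443722/846373 - 170041)*(-1/2675496) = -143918555015/846373*(-1/2675496) = 143918555015/2264467576008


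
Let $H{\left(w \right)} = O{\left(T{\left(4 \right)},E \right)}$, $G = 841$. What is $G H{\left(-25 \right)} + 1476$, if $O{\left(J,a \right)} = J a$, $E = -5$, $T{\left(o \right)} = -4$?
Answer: $18296$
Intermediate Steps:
$H{\left(w \right)} = 20$ ($H{\left(w \right)} = \left(-4\right) \left(-5\right) = 20$)
$G H{\left(-25 \right)} + 1476 = 841 \cdot 20 + 1476 = 16820 + 1476 = 18296$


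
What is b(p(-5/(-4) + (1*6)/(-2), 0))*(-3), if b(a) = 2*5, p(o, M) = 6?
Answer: -30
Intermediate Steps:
b(a) = 10
b(p(-5/(-4) + (1*6)/(-2), 0))*(-3) = 10*(-3) = -30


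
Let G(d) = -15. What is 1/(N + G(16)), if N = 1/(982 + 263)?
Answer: -1245/18674 ≈ -0.066670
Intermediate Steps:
N = 1/1245 ≈ 0.00080321
1/(N + G(16)) = 1/(1/1245 - 15) = 1/(-18674/1245) = -1245/18674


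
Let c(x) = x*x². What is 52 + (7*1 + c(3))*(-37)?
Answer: -1206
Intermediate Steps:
c(x) = x³
52 + (7*1 + c(3))*(-37) = 52 + (7*1 + 3³)*(-37) = 52 + (7 + 27)*(-37) = 52 + 34*(-37) = 52 - 1258 = -1206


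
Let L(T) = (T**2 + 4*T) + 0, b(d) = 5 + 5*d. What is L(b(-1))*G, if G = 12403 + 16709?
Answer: 0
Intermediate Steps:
L(T) = T**2 + 4*T
G = 29112
L(b(-1))*G = ((5 + 5*(-1))*(4 + (5 + 5*(-1))))*29112 = ((5 - 5)*(4 + (5 - 5)))*29112 = (0*(4 + 0))*29112 = (0*4)*29112 = 0*29112 = 0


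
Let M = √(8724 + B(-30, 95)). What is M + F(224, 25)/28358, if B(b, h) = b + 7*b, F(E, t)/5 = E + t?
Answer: 1245/28358 + 2*√2121 ≈ 92.153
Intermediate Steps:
F(E, t) = 5*E + 5*t (F(E, t) = 5*(E + t) = 5*E + 5*t)
B(b, h) = 8*b
M = 2*√2121 (M = √(8724 + 8*(-30)) = √(8724 - 240) = √8484 = 2*√2121 ≈ 92.109)
M + F(224, 25)/28358 = 2*√2121 + (5*224 + 5*25)/28358 = 2*√2121 + (1120 + 125)*(1/28358) = 2*√2121 + 1245*(1/28358) = 2*√2121 + 1245/28358 = 1245/28358 + 2*√2121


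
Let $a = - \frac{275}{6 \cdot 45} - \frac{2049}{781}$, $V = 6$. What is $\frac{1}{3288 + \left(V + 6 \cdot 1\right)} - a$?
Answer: $\frac{7680689}{2108700} \approx 3.6424$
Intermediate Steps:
$a = - \frac{153601}{42174}$ ($a = - \frac{275}{270} - \frac{2049}{781} = \left(-275\right) \frac{1}{270} - \frac{2049}{781} = - \frac{55}{54} - \frac{2049}{781} = - \frac{153601}{42174} \approx -3.6421$)
$\frac{1}{3288 + \left(V + 6 \cdot 1\right)} - a = \frac{1}{3288 + \left(6 + 6 \cdot 1\right)} - - \frac{153601}{42174} = \frac{1}{3288 + \left(6 + 6\right)} + \frac{153601}{42174} = \frac{1}{3288 + 12} + \frac{153601}{42174} = \frac{1}{3300} + \frac{153601}{42174} = \frac{7680689}{2108700}$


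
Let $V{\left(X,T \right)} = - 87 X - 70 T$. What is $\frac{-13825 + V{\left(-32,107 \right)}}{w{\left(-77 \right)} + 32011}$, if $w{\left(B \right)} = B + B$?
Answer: $- \frac{6177}{10619} \approx -0.58169$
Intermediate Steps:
$w{\left(B \right)} = 2 B$
$\frac{-13825 + V{\left(-32,107 \right)}}{w{\left(-77 \right)} + 32011} = \frac{-13825 - 4706}{2 \left(-77\right) + 32011} = \frac{-13825 + \left(2784 - 7490\right)}{-154 + 32011} = \frac{-13825 - 4706}{31857} = \left(-18531\right) \frac{1}{31857} = - \frac{6177}{10619}$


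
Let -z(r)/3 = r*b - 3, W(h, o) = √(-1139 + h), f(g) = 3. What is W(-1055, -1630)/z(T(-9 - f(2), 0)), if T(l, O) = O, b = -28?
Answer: I*√2194/9 ≈ 5.2045*I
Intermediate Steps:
z(r) = 9 + 84*r (z(r) = -3*(r*(-28) - 3) = -3*(-28*r - 3) = -3*(-3 - 28*r) = 9 + 84*r)
W(-1055, -1630)/z(T(-9 - f(2), 0)) = √(-1139 - 1055)/(9 + 84*0) = √(-2194)/(9 + 0) = (I*√2194)/9 = (I*√2194)*(⅑) = I*√2194/9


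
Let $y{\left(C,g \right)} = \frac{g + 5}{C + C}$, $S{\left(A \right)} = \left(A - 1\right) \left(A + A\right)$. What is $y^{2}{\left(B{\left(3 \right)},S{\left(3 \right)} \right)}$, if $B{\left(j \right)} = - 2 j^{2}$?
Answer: $\frac{289}{1296} \approx 0.22299$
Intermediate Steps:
$S{\left(A \right)} = 2 A \left(-1 + A\right)$ ($S{\left(A \right)} = \left(-1 + A\right) 2 A = 2 A \left(-1 + A\right)$)
$y{\left(C,g \right)} = \frac{5 + g}{2 C}$
$y^{2}{\left(B{\left(3 \right)},S{\left(3 \right)} \right)} = \left(\frac{5 + 2 \cdot 3 \left(-1 + 3\right)}{2 \left(- 2 \cdot 3^{2}\right)}\right)^{2} = \left(\frac{5 + 2 \cdot 3 \cdot 2}{2 \left(\left(-2\right) 9\right)}\right)^{2} = \left(\frac{5 + 12}{2 \left(-18\right)}\right)^{2} = \left(\frac{1}{2} \left(- \frac{1}{18}\right) 17\right)^{2} = \left(- \frac{17}{36}\right)^{2} = \frac{289}{1296}$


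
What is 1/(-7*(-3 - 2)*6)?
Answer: 1/210 ≈ 0.0047619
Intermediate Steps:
1/(-7*(-3 - 2)*6) = 1/(-7*(-5)*6) = 1/(35*6) = 1/210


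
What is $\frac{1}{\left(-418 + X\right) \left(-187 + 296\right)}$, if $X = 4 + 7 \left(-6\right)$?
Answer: $- \frac{1}{49704} \approx -2.0119 \cdot 10^{-5}$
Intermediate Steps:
$X = -38$ ($X = 4 - 42 = -38$)
$\frac{1}{\left(-418 + X\right) \left(-187 + 296\right)} = \frac{1}{\left(-418 - 38\right) \left(-187 + 296\right)} = \frac{1}{\left(-456\right) 109} = \frac{1}{-49704} = - \frac{1}{49704}$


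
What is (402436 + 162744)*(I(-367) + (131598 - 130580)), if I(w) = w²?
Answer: 76698882260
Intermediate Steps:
(402436 + 162744)*(I(-367) + (131598 - 130580)) = (402436 + 162744)*((-367)² + (131598 - 130580)) = 565180*(134689 + 1018) = 565180*135707 = 76698882260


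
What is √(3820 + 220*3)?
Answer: 8*√70 ≈ 66.933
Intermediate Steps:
√(3820 + 220*3) = √(3820 + 660) = √4480 = 8*√70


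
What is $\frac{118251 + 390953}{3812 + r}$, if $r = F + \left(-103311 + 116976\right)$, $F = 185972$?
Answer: $\frac{509204}{203449} \approx 2.5029$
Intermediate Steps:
$r = 199637$ ($r = 185972 + \left(-103311 + 116976\right) = 185972 + 13665 = 199637$)
$\frac{118251 + 390953}{3812 + r} = \frac{118251 + 390953}{3812 + 199637} = \frac{509204}{203449}$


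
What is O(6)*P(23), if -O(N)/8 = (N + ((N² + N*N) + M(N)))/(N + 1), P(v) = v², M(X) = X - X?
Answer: -330096/7 ≈ -47157.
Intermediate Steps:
M(X) = 0
O(N) = -8*(N + 2*N²)/(1 + N) (O(N) = -8*(N + ((N² + N*N) + 0))/(N + 1) = -8*(N + ((N² + N²) + 0))/(1 + N) = -8*(N + (2*N² + 0))/(1 + N) = -8*(N + 2*N²)/(1 + N))
O(6)*P(23) = (8*6*(-1 - 2*6)/(1 + 6))*23² = (8*6*(-1 - 12)/7)*529 = (8*6*(⅐)*(-13))*529 = -624/7*529 = -330096/7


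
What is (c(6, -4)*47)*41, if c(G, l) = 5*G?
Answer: 57810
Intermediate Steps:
(c(6, -4)*47)*41 = ((5*6)*47)*41 = (30*47)*41 = 1410*41 = 57810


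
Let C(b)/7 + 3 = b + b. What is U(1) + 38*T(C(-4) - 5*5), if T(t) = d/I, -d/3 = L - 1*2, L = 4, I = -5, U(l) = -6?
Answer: 198/5 ≈ 39.600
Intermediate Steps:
C(b) = -21 + 14*b (C(b) = -21 + 7*(b + b) = -21 + 7*(2*b) = -21 + 14*b)
d = -6 (d = -3*(4 - 1*2) = -3*(4 - 2) = -3*2 = -6)
T(t) = 6/5 (T(t) = -6/(-5) = -6*(-⅕) = 6/5)
U(1) + 38*T(C(-4) - 5*5) = -6 + 38*(6/5) = -6 + 228/5 = 198/5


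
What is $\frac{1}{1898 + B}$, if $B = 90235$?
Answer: $\frac{1}{92133} \approx 1.0854 \cdot 10^{-5}$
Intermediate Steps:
$\frac{1}{1898 + B} = \frac{1}{1898 + 90235} = \frac{1}{92133}$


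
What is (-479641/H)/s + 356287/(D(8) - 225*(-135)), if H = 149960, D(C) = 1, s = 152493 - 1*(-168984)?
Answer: 1073507205764939/91524199711620 ≈ 11.729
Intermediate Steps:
s = 321477 (s = 152493 + 168984 = 321477)
(-479641/H)/s + 356287/(D(8) - 225*(-135)) = -479641/149960/321477 + 356287/(1 - 225*(-135)) = -479641*1/149960*(1/321477) + 356287/(1 + 30375) = -479641/149960*1/321477 + 356287/30376 = -479641/48208690920 + 356287*(1/30376) = -479641/48208690920 + 356287/30376 = 1073507205764939/91524199711620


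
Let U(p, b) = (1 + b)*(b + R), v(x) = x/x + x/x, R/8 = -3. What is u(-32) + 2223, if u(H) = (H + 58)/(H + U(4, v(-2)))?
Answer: 108914/49 ≈ 2222.7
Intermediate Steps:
R = -24 (R = 8*(-3) = -24)
v(x) = 2 (v(x) = 1 + 1 = 2)
U(p, b) = (1 + b)*(-24 + b) (U(p, b) = (1 + b)*(b - 24) = (1 + b)*(-24 + b))
u(H) = (58 + H)/(-66 + H) (u(H) = (H + 58)/(H + (-24 + 2² - 23*2)) = (58 + H)/(H + (-24 + 4 - 46)) = (58 + H)/(H - 66) = (58 + H)/(-66 + H))
u(-32) + 2223 = (58 - 32)/(-66 - 32) + 2223 = 26/(-98) + 2223 = -1/98*26 + 2223 = -13/49 + 2223 = 108914/49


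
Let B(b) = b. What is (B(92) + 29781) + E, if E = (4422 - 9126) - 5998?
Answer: 19171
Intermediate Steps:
E = -10702 (E = -4704 - 5998 = -10702)
(B(92) + 29781) + E = (92 + 29781) - 10702 = 29873 - 10702 = 19171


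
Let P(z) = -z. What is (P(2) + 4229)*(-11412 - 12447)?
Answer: -100851993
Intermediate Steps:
(P(2) + 4229)*(-11412 - 12447) = (-1*2 + 4229)*(-11412 - 12447) = (-2 + 4229)*(-23859) = 4227*(-23859) = -100851993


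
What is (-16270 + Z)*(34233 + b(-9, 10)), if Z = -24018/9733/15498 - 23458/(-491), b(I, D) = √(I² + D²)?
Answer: -2285002744926230251/4114635483 - 200245617818441*√181/12343906449 ≈ -5.5555e+8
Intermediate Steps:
b(I, D) = √(D² + I²)
Z = 589740106789/12343906449 (Z = -24018*1/9733*(1/15498) - 23458*(-1/491) = -24018/9733*1/15498 + 23458/491 = -4003/25140339 + 23458/491 = 589740106789/12343906449 ≈ 47.776)
(-16270 + Z)*(34233 + b(-9, 10)) = (-16270 + 589740106789/12343906449)*(34233 + √(10² + (-9)²)) = -200245617818441*(34233 + √(100 + 81))/12343906449 = -200245617818441*(34233 + √181)/12343906449 = -2285002744926230251/4114635483 - 200245617818441*√181/12343906449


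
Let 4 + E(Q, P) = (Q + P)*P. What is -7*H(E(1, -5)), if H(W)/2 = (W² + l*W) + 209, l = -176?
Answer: 32914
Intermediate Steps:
E(Q, P) = -4 + P*(P + Q) (E(Q, P) = -4 + (Q + P)*P = -4 + (P + Q)*P = -4 + P*(P + Q))
H(W) = 418 - 352*W + 2*W² (H(W) = 2*((W² - 176*W) + 209) = 2*(209 + W² - 176*W) = 418 - 352*W + 2*W²)
-7*H(E(1, -5)) = -7*(418 - 352*(-4 + (-5)² - 5*1) + 2*(-4 + (-5)² - 5*1)²) = -7*(418 - 352*(-4 + 25 - 5) + 2*(-4 + 25 - 5)²) = -7*(418 - 352*16 + 2*16²) = -7*(418 - 5632 + 2*256) = -7*(418 - 5632 + 512) = -7*(-4702) = 32914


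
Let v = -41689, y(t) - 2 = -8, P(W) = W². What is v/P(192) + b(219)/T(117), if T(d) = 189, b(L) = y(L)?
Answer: -33335/28672 ≈ -1.1626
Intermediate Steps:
y(t) = -6 (y(t) = 2 - 8 = -6)
b(L) = -6
v/P(192) + b(219)/T(117) = -41689/(192²) - 6/189 = -41689/36864 - 6*1/189 = -41689*1/36864 - 2/63 = -41689/36864 - 2/63 = -33335/28672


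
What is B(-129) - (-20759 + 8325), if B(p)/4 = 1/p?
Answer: 1603982/129 ≈ 12434.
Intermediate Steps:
B(p) = 4/p
B(-129) - (-20759 + 8325) = 4/(-129) - (-20759 + 8325) = 4*(-1/129) - 1*(-12434) = -4/129 + 12434 = 1603982/129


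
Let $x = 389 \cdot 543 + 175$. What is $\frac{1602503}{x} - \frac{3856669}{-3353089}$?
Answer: $\frac{6188642721705}{708849720778} \approx 8.7305$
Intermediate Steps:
$x = 211402$ ($x = 211227 + 175 = 211402$)
$\frac{1602503}{x} - \frac{3856669}{-3353089} = \frac{1602503}{211402} - \frac{3856669}{-3353089} = 1602503 \cdot \frac{1}{211402} - - \frac{3856669}{3353089} = \frac{1602503}{211402} + \frac{3856669}{3353089} = \frac{6188642721705}{708849720778}$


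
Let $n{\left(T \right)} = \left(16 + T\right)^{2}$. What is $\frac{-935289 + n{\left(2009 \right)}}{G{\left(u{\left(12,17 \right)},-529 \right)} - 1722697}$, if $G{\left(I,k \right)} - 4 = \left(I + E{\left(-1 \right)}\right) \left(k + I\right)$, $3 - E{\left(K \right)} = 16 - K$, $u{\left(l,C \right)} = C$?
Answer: $- \frac{351704}{191581} \approx -1.8358$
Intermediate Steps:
$E{\left(K \right)} = -13 + K$ ($E{\left(K \right)} = 3 - \left(16 - K\right) = 3 + \left(-16 + K\right) = -13 + K$)
$G{\left(I,k \right)} = 4 + \left(-14 + I\right) \left(I + k\right)$ ($G{\left(I,k \right)} = 4 + \left(I - 14\right) \left(k + I\right) = 4 + \left(I - 14\right) \left(I + k\right) = 4 + \left(-14 + I\right) \left(I + k\right)$)
$\frac{-935289 + n{\left(2009 \right)}}{G{\left(u{\left(12,17 \right)},-529 \right)} - 1722697} = \frac{-935289 + \left(16 + 2009\right)^{2}}{\left(4 + 17^{2} - 238 - -7406 + 17 \left(-529\right)\right) - 1722697} = \frac{-935289 + 2025^{2}}{\left(4 + 289 - 238 + 7406 - 8993\right) - 1722697} = \frac{-935289 + 4100625}{-1532 - 1722697} = \frac{3165336}{-1724229} = 3165336 \left(- \frac{1}{1724229}\right) = - \frac{351704}{191581}$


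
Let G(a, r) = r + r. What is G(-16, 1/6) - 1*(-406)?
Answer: 1219/3 ≈ 406.33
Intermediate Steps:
G(a, r) = 2*r
G(-16, 1/6) - 1*(-406) = 2/6 - 1*(-406) = 2*(1/6) + 406 = 1/3 + 406 = 1219/3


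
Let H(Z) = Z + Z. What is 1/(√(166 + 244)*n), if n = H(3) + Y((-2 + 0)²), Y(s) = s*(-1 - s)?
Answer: -√410/5740 ≈ -0.0035276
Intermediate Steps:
H(Z) = 2*Z
n = -14 (n = 2*3 - (-2 + 0)²*(1 + (-2 + 0)²) = 6 - 1*(-2)²*(1 + (-2)²) = 6 - 1*4*(1 + 4) = 6 - 1*4*5 = 6 - 20 = -14)
1/(√(166 + 244)*n) = 1/(√(166 + 244)*(-14)) = 1/(√410*(-14)) = 1/(-14*√410) = -√410/5740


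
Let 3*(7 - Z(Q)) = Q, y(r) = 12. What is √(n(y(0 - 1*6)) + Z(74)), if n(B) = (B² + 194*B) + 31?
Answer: 4*√1398/3 ≈ 49.853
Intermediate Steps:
Z(Q) = 7 - Q/3
n(B) = 31 + B² + 194*B
√(n(y(0 - 1*6)) + Z(74)) = √((31 + 12² + 194*12) + (7 - ⅓*74)) = √((31 + 144 + 2328) + (7 - 74/3)) = √(2503 - 53/3) = √(7456/3) = 4*√1398/3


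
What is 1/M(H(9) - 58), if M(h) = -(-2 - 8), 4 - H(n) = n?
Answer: ⅒ ≈ 0.10000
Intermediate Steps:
H(n) = 4 - n
M(h) = 10 (M(h) = -1*(-10) = 10)
1/M(H(9) - 58) = 1/10 = ⅒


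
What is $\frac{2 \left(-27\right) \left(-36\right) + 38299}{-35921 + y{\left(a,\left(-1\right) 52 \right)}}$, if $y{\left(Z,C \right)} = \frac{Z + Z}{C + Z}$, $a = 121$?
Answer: $- \frac{2776767}{2478307} \approx -1.1204$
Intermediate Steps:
$y{\left(Z,C \right)} = \frac{2 Z}{C + Z}$
$\frac{2 \left(-27\right) \left(-36\right) + 38299}{-35921 + y{\left(a,\left(-1\right) 52 \right)}} = \frac{2 \left(-27\right) \left(-36\right) + 38299}{-35921 + 2 \cdot 121 \frac{1}{\left(-1\right) 52 + 121}} = \frac{\left(-54\right) \left(-36\right) + 38299}{-35921 + 2 \cdot 121 \frac{1}{-52 + 121}} = \frac{1944 + 38299}{-35921 + 2 \cdot 121 \cdot \frac{1}{69}} = \frac{40243}{-35921 + 2 \cdot 121 \cdot \frac{1}{69}} = \frac{40243}{-35921 + \frac{242}{69}} = \frac{40243}{- \frac{2478307}{69}} = 40243 \left(- \frac{69}{2478307}\right) = - \frac{2776767}{2478307}$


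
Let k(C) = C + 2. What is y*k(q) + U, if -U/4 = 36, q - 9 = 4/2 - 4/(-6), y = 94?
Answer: 3422/3 ≈ 1140.7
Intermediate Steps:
q = 35/3 (q = 9 + (4/2 - 4/(-6)) = 9 + (4*(½) - 4*(-⅙)) = 9 + (2 + ⅔) = 9 + 8/3 = 35/3 ≈ 11.667)
k(C) = 2 + C
U = -144 (U = -4*36 = -144)
y*k(q) + U = 94*(2 + 35/3) - 144 = 94*(41/3) - 144 = 3854/3 - 144 = 3422/3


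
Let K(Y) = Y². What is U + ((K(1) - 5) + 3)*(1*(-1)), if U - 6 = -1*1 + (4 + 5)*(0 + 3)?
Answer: 33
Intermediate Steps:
U = 32 (U = 6 + (-1*1 + (4 + 5)*(0 + 3)) = 6 + (-1 + 9*3) = 6 + (-1 + 27) = 6 + 26 = 32)
U + ((K(1) - 5) + 3)*(1*(-1)) = 32 + ((1² - 5) + 3)*(1*(-1)) = 32 + ((1 - 5) + 3)*(-1) = 32 + (-4 + 3)*(-1) = 32 - 1*(-1) = 32 + 1 = 33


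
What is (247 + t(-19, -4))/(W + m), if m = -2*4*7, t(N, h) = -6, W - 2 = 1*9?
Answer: -241/45 ≈ -5.3556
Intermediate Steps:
W = 11 (W = 2 + 1*9 = 2 + 9 = 11)
m = -56 (m = -8*7 = -56)
(247 + t(-19, -4))/(W + m) = (247 - 6)/(11 - 56) = 241/(-45) = 241*(-1/45) = -241/45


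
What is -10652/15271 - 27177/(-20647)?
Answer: 195088123/315300337 ≈ 0.61874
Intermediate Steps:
-10652/15271 - 27177/(-20647) = -10652*1/15271 - 27177*(-1/20647) = -10652/15271 + 27177/20647 = 195088123/315300337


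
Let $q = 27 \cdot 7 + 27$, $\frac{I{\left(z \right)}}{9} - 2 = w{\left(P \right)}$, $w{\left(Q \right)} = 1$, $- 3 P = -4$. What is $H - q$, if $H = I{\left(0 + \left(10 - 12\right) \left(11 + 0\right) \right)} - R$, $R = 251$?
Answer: $-440$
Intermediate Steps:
$P = \frac{4}{3}$ ($P = \left(- \frac{1}{3}\right) \left(-4\right) = \frac{4}{3} \approx 1.3333$)
$I{\left(z \right)} = 27$ ($I{\left(z \right)} = 18 + 9 \cdot 1 = 18 + 9 = 27$)
$H = -224$ ($H = 27 - 251 = -224$)
$q = 216$ ($q = 189 + 27 = 216$)
$H - q = -224 - 216 = -440$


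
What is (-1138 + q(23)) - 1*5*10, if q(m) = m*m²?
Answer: 10979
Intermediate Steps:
q(m) = m³
(-1138 + q(23)) - 1*5*10 = (-1138 + 23³) - 1*5*10 = (-1138 + 12167) - 5*10 = 11029 - 50 = 10979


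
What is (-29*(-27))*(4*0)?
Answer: 0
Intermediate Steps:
(-29*(-27))*(4*0) = 783*0 = 0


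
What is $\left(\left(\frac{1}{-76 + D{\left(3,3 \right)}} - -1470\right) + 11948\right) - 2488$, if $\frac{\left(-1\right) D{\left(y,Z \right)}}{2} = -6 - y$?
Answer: $\frac{633939}{58} \approx 10930.0$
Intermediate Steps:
$D{\left(y,Z \right)} = 12 + 2 y$ ($D{\left(y,Z \right)} = - 2 \left(-6 - y\right) = 12 + 2 y$)
$\left(\left(\frac{1}{-76 + D{\left(3,3 \right)}} - -1470\right) + 11948\right) - 2488 = \left(\left(\frac{1}{-76 + \left(12 + 2 \cdot 3\right)} - -1470\right) + 11948\right) - 2488 = \left(\left(\frac{1}{-76 + \left(12 + 6\right)} + 1470\right) + 11948\right) - 2488 = \left(\left(\frac{1}{-76 + 18} + 1470\right) + 11948\right) - 2488 = \left(\left(\frac{1}{-58} + 1470\right) + 11948\right) - 2488 = \left(\left(- \frac{1}{58} + 1470\right) + 11948\right) - 2488 = \left(\frac{85259}{58} + 11948\right) - 2488 = \frac{778243}{58} - 2488 = \frac{633939}{58}$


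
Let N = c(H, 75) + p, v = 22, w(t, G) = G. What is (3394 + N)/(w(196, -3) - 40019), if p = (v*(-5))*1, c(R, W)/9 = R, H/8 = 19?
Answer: -2326/20011 ≈ -0.11624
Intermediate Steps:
H = 152 (H = 8*19 = 152)
c(R, W) = 9*R
p = -110 (p = (22*(-5))*1 = -110*1 = -110)
N = 1258 (N = 9*152 - 110 = 1368 - 110 = 1258)
(3394 + N)/(w(196, -3) - 40019) = (3394 + 1258)/(-3 - 40019) = 4652/(-40022) = 4652*(-1/40022) = -2326/20011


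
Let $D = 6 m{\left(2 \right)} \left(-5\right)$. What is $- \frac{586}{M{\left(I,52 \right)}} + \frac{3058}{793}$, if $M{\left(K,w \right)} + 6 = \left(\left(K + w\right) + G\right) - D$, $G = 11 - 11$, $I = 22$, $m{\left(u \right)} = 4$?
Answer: $\frac{55103}{74542} \approx 0.73922$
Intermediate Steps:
$G = 0$
$D = -120$ ($D = 6 \cdot 4 \left(-5\right) = 24 \left(-5\right) = -120$)
$M{\left(K,w \right)} = 114 + K + w$ ($M{\left(K,w \right)} = -6 - \left(-120 - K - w\right) = -6 + \left(\left(K + w\right) + 120\right) = -6 + \left(120 + K + w\right) = 114 + K + w$)
$- \frac{586}{M{\left(I,52 \right)}} + \frac{3058}{793} = - \frac{586}{114 + 22 + 52} + \frac{3058}{793} = - \frac{586}{188} + 3058 \cdot \frac{1}{793} = \left(-586\right) \frac{1}{188} + \frac{3058}{793} = - \frac{293}{94} + \frac{3058}{793} = \frac{55103}{74542}$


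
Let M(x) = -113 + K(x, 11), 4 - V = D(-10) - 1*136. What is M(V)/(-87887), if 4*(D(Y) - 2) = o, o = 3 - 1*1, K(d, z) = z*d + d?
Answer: -1537/87887 ≈ -0.017488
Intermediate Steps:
K(d, z) = d + d*z (K(d, z) = d*z + d = d + d*z)
o = 2 (o = 3 - 1 = 2)
D(Y) = 5/2 (D(Y) = 2 + (¼)*2 = 2 + ½ = 5/2)
V = 275/2 (V = 4 - (5/2 - 1*136) = 4 - (5/2 - 136) = 4 - 1*(-267/2) = 4 + 267/2 = 275/2 ≈ 137.50)
M(x) = -113 + 12*x (M(x) = -113 + x*(1 + 11) = -113 + x*12 = -113 + 12*x)
M(V)/(-87887) = (-113 + 12*(275/2))/(-87887) = (-113 + 1650)*(-1/87887) = 1537*(-1/87887) = -1537/87887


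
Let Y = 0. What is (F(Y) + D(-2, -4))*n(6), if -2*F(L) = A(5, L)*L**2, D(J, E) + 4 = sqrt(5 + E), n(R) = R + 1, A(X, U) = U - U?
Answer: -21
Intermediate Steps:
A(X, U) = 0
n(R) = 1 + R
D(J, E) = -4 + sqrt(5 + E)
F(L) = 0 (F(L) = -0*L**2 = -1/2*0 = 0)
(F(Y) + D(-2, -4))*n(6) = (0 + (-4 + sqrt(5 - 4)))*(1 + 6) = (0 + (-4 + sqrt(1)))*7 = (0 + (-4 + 1))*7 = (0 - 3)*7 = -3*7 = -21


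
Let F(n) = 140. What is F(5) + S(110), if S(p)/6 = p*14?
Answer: 9380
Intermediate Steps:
S(p) = 84*p (S(p) = 6*(p*14) = 6*(14*p) = 84*p)
F(5) + S(110) = 140 + 84*110 = 140 + 9240 = 9380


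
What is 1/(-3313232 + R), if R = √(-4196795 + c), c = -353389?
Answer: -414154/1372188854501 - 3*I*√126394/5488755418004 ≈ -3.0182e-7 - 1.9432e-10*I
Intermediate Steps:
R = 6*I*√126394 (R = √(-4196795 - 353389) = √(-4550184) = 6*I*√126394 ≈ 2133.1*I)
1/(-3313232 + R) = 1/(-3313232 + 6*I*√126394)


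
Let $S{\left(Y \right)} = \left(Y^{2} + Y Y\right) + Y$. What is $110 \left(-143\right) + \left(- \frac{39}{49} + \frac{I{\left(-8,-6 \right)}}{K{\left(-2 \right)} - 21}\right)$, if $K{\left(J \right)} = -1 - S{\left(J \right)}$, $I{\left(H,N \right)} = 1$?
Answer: $- \frac{3083243}{196} \approx -15731.0$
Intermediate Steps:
$S{\left(Y \right)} = Y + 2 Y^{2}$ ($S{\left(Y \right)} = \left(Y^{2} + Y^{2}\right) + Y = 2 Y^{2} + Y = Y + 2 Y^{2}$)
$K{\left(J \right)} = -1 - J \left(1 + 2 J\right)$
$110 \left(-143\right) + \left(- \frac{39}{49} + \frac{I{\left(-8,-6 \right)}}{K{\left(-2 \right)} - 21}\right) = 110 \left(-143\right) + \left(- \frac{39}{49} + 1 \frac{1}{\left(-1 - - 2 \left(1 + 2 \left(-2\right)\right)\right) - 21}\right) = -15730 + \left(\left(-39\right) \frac{1}{49} + 1 \frac{1}{\left(-1 - - 2 \left(1 - 4\right)\right) - 21}\right) = -15730 - \left(\frac{39}{49} - \frac{1}{\left(-1 - \left(-2\right) \left(-3\right)\right) - 21}\right) = -15730 - \left(\frac{39}{49} - \frac{1}{\left(-1 - 6\right) - 21}\right) = -15730 - \left(\frac{39}{49} - \frac{1}{-7 - 21}\right) = -15730 - \left(\frac{39}{49} - \frac{1}{-28}\right) = -15730 + \left(- \frac{39}{49} + 1 \left(- \frac{1}{28}\right)\right) = -15730 - \frac{163}{196} = - \frac{3083243}{196}$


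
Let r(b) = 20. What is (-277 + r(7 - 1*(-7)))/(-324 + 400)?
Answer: -257/76 ≈ -3.3816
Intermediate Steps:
(-277 + r(7 - 1*(-7)))/(-324 + 400) = (-277 + 20)/(-324 + 400) = -257/76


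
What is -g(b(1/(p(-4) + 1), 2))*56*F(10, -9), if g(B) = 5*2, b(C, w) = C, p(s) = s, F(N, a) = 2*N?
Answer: -11200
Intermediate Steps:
g(B) = 10
-g(b(1/(p(-4) + 1), 2))*56*F(10, -9) = -10*56*2*10 = -560*20 = -1*11200 = -11200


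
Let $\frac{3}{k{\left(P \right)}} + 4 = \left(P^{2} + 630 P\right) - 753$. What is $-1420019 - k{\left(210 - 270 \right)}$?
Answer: $- \frac{49639604180}{34957} \approx -1.42 \cdot 10^{6}$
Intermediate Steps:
$k{\left(P \right)} = \frac{3}{-757 + P^{2} + 630 P}$ ($k{\left(P \right)} = \frac{3}{-4 - \left(753 - P^{2} - 630 P\right)} = \frac{3}{-4 + \left(-753 + P^{2} + 630 P\right)} = \frac{3}{-757 + P^{2} + 630 P}$)
$-1420019 - k{\left(210 - 270 \right)} = -1420019 - \frac{3}{-757 + \left(210 - 270\right)^{2} + 630 \left(210 - 270\right)} = -1420019 - \frac{3}{-757 + \left(-60\right)^{2} + 630 \left(-60\right)} = -1420019 - \frac{3}{-757 + 3600 - 37800} = -1420019 - \frac{3}{-34957} = -1420019 - 3 \left(- \frac{1}{34957}\right) = -1420019 - - \frac{3}{34957} = -1420019 + \frac{3}{34957} = - \frac{49639604180}{34957}$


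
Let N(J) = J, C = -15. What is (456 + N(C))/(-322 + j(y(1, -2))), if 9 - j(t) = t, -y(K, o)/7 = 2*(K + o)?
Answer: -147/109 ≈ -1.3486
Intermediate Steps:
y(K, o) = -14*K - 14*o (y(K, o) = -14*(K + o) = -7*(2*K + 2*o) = -14*K - 14*o)
j(t) = 9 - t
(456 + N(C))/(-322 + j(y(1, -2))) = (456 - 15)/(-322 + (9 - (-14*1 - 14*(-2)))) = 441/(-322 + (9 - (-14 + 28))) = 441/(-322 + (9 - 1*14)) = 441/(-322 + (9 - 14)) = 441/(-322 - 5) = 441/(-327) = 441*(-1/327) = -147/109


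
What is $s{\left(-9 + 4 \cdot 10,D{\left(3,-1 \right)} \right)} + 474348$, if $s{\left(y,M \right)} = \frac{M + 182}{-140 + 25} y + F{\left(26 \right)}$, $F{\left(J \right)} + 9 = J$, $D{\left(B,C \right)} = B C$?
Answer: $\frac{54546426}{115} \approx 4.7432 \cdot 10^{5}$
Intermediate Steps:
$F{\left(J \right)} = -9 + J$
$s{\left(y,M \right)} = 17 + y \left(- \frac{182}{115} - \frac{M}{115}\right)$ ($s{\left(y,M \right)} = \frac{M + 182}{-140 + 25} y + \left(-9 + 26\right) = \frac{182 + M}{-115} y + 17 = \left(182 + M\right) \left(- \frac{1}{115}\right) y + 17 = \left(- \frac{182}{115} - \frac{M}{115}\right) y + 17 = y \left(- \frac{182}{115} - \frac{M}{115}\right) + 17 = 17 + y \left(- \frac{182}{115} - \frac{M}{115}\right)$)
$s{\left(-9 + 4 \cdot 10,D{\left(3,-1 \right)} \right)} + 474348 = \left(17 - \frac{182 \left(-9 + 4 \cdot 10\right)}{115} - \frac{3 \left(-1\right) \left(-9 + 4 \cdot 10\right)}{115}\right) + 474348 = \left(17 - \frac{182 \left(-9 + 40\right)}{115} - - \frac{3 \left(-9 + 40\right)}{115}\right) + 474348 = \left(17 - \frac{5642}{115} - \left(- \frac{3}{115}\right) 31\right) + 474348 = \left(17 - \frac{5642}{115} + \frac{93}{115}\right) + 474348 = - \frac{3594}{115} + 474348 = \frac{54546426}{115}$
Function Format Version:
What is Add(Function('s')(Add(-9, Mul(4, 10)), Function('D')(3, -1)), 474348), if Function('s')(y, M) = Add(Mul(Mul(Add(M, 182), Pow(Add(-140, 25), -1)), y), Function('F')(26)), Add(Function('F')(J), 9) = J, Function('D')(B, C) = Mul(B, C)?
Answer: Rational(54546426, 115) ≈ 4.7432e+5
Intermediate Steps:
Function('F')(J) = Add(-9, J)
Function('s')(y, M) = Add(17, Mul(y, Add(Rational(-182, 115), Mul(Rational(-1, 115), M)))) (Function('s')(y, M) = Add(Mul(Mul(Add(M, 182), Pow(Add(-140, 25), -1)), y), Add(-9, 26)) = Add(Mul(Mul(Add(182, M), Pow(-115, -1)), y), 17) = Add(Mul(Mul(Add(182, M), Rational(-1, 115)), y), 17) = Add(Mul(Add(Rational(-182, 115), Mul(Rational(-1, 115), M)), y), 17) = Add(Mul(y, Add(Rational(-182, 115), Mul(Rational(-1, 115), M))), 17) = Add(17, Mul(y, Add(Rational(-182, 115), Mul(Rational(-1, 115), M)))))
Add(Function('s')(Add(-9, Mul(4, 10)), Function('D')(3, -1)), 474348) = Add(Add(17, Mul(Rational(-182, 115), Add(-9, Mul(4, 10))), Mul(Rational(-1, 115), Mul(3, -1), Add(-9, Mul(4, 10)))), 474348) = Add(Add(17, Mul(Rational(-182, 115), Add(-9, 40)), Mul(Rational(-1, 115), -3, Add(-9, 40))), 474348) = Add(Add(17, Mul(Rational(-182, 115), 31), Mul(Rational(-1, 115), -3, 31)), 474348) = Add(Add(17, Rational(-5642, 115), Rational(93, 115)), 474348) = Add(Rational(-3594, 115), 474348) = Rational(54546426, 115)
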